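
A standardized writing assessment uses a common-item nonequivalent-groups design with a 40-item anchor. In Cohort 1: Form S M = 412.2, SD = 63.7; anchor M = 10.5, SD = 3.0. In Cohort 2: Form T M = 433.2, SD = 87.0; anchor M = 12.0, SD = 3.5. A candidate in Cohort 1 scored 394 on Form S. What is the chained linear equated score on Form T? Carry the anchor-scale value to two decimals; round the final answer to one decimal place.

374.5

Form S → anchor (Cohort 1): v = (3.0/63.7)(394 − 412.2) + 10.5 = 9.64
anchor → Form T (Cohort 2): y = (87.0/3.5)(9.64 − 12.0) + 433.2 = 374.5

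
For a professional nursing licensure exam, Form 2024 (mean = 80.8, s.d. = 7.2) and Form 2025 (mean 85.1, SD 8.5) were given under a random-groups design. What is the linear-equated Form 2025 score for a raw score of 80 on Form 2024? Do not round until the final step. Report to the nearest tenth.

Linear equating: y = (SD_Y/SD_X)(x − M_X) + M_Y
y = (8.5/7.2)(80 − 80.8) + 85.1
y = 1.180556 × -0.8 + 85.1 = -0.9444 + 85.1 = 84.2

84.2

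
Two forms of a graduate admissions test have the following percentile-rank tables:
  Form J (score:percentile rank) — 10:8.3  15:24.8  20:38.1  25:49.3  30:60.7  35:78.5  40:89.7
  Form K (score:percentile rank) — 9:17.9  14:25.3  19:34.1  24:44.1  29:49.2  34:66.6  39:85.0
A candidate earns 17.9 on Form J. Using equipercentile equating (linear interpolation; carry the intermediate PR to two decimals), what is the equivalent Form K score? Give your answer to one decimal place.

PR of 17.9 on Form J: 24.8 + (17.9 − 15)/(20 − 15) × (38.1 − 24.8) = 32.51
On Form K, PR 32.51 falls between score 14 (PR 25.3) and 19 (PR 34.1).
Interpolate: 14 + (32.51 − 25.3)/(34.1 − 25.3) × (19 − 14) = 18.1

18.1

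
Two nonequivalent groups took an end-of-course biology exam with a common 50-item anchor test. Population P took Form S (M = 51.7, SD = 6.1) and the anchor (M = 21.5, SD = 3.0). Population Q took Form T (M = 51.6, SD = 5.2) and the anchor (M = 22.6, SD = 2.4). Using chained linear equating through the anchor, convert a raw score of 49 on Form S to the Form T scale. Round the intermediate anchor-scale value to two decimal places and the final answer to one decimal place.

Form S → anchor (Population P): v = (3.0/6.1)(49 − 51.7) + 21.5 = 20.17
anchor → Form T (Population Q): y = (5.2/2.4)(20.17 − 22.6) + 51.6 = 46.3

46.3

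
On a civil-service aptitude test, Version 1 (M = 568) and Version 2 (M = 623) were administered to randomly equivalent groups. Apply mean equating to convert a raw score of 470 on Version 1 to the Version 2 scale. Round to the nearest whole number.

525

Mean equating: y = x + (M_Y − M_X) = 470 + (623 − 568) = 525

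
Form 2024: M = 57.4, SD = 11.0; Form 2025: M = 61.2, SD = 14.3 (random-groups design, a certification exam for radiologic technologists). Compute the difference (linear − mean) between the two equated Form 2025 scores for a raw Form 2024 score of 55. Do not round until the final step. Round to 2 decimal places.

-0.72

Mean-equated: 55 + (61.2 − 57.4) = 58.80
Linear-equated: (14.3/11.0)(55 − 57.4) + 61.2 = 58.080
Difference = 58.080 − 58.80 = -0.72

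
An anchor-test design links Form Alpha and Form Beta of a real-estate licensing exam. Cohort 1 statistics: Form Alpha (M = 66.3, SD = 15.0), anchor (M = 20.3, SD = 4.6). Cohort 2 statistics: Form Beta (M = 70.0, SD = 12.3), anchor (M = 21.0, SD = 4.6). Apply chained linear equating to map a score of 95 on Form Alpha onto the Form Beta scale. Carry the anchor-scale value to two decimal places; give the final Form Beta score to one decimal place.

Form Alpha → anchor (Cohort 1): v = (4.6/15.0)(95 − 66.3) + 20.3 = 29.10
anchor → Form Beta (Cohort 2): y = (12.3/4.6)(29.10 − 21.0) + 70.0 = 91.7

91.7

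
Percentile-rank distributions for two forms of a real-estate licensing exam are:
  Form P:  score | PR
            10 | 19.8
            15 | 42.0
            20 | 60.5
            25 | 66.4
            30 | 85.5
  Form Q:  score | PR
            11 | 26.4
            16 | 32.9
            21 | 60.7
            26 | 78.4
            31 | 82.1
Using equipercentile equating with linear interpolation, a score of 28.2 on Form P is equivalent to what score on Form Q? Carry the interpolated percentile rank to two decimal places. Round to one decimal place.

PR of 28.2 on Form P: 66.4 + (28.2 − 25)/(30 − 25) × (85.5 − 66.4) = 78.62
On Form Q, PR 78.62 falls between score 26 (PR 78.4) and 31 (PR 82.1).
Interpolate: 26 + (78.62 − 78.4)/(82.1 − 78.4) × (31 − 26) = 26.3

26.3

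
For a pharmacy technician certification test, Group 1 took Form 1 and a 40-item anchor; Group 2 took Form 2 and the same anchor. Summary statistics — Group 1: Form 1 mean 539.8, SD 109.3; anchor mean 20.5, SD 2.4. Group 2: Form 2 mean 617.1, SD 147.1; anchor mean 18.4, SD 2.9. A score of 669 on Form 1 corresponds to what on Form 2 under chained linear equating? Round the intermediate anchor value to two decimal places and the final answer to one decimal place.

Form 1 → anchor (Group 1): v = (2.4/109.3)(669 − 539.8) + 20.5 = 23.34
anchor → Form 2 (Group 2): y = (147.1/2.9)(23.34 − 18.4) + 617.1 = 867.7

867.7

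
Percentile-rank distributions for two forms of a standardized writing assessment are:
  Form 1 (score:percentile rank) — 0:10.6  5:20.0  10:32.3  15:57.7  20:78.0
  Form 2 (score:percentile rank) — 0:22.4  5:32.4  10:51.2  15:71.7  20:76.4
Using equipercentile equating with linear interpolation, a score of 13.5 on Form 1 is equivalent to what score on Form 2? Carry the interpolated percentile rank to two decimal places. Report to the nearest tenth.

9.7

PR of 13.5 on Form 1: 32.3 + (13.5 − 10)/(15 − 10) × (57.7 − 32.3) = 50.08
On Form 2, PR 50.08 falls between score 5 (PR 32.4) and 10 (PR 51.2).
Interpolate: 5 + (50.08 − 32.4)/(51.2 − 32.4) × (10 − 5) = 9.7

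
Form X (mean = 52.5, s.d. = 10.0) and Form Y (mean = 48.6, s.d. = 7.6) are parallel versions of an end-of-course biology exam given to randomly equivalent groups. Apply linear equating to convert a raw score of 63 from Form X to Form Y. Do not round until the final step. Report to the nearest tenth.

Linear equating: y = (SD_Y/SD_X)(x − M_X) + M_Y
y = (7.6/10.0)(63 − 52.5) + 48.6
y = 0.760000 × 10.5 + 48.6 = 7.9800 + 48.6 = 56.6

56.6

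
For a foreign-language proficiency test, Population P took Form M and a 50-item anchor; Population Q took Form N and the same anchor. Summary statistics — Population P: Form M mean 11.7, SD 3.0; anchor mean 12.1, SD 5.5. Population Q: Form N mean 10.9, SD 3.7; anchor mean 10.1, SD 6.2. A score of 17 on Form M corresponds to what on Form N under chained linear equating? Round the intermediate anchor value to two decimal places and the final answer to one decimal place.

Form M → anchor (Population P): v = (5.5/3.0)(17 − 11.7) + 12.1 = 21.82
anchor → Form N (Population Q): y = (3.7/6.2)(21.82 − 10.1) + 10.9 = 17.9

17.9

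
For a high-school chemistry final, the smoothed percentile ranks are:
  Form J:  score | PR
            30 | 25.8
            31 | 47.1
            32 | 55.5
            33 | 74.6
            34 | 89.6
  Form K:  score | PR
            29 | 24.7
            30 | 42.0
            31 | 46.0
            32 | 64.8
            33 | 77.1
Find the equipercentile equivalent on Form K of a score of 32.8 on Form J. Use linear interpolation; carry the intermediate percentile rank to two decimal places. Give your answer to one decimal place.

32.5

PR of 32.8 on Form J: 55.5 + (32.8 − 32)/(33 − 32) × (74.6 − 55.5) = 70.78
On Form K, PR 70.78 falls between score 32 (PR 64.8) and 33 (PR 77.1).
Interpolate: 32 + (70.78 − 64.8)/(77.1 − 64.8) × (33 − 32) = 32.5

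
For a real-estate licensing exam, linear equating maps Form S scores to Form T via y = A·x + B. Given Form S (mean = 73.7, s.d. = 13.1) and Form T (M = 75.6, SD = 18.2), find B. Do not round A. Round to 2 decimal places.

A = SD_Y / SD_X = 18.2 / 13.1 = 1.389313
B = M_Y − A·M_X = 75.6 − 1.389313 × 73.7 = -26.79

-26.79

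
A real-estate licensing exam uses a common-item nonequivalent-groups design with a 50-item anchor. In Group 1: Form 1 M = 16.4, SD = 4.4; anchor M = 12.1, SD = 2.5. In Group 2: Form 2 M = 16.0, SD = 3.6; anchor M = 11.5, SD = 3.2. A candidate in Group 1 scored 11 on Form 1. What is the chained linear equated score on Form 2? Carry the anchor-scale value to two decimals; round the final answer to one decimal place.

Form 1 → anchor (Group 1): v = (2.5/4.4)(11 − 16.4) + 12.1 = 9.03
anchor → Form 2 (Group 2): y = (3.6/3.2)(9.03 − 11.5) + 16.0 = 13.2

13.2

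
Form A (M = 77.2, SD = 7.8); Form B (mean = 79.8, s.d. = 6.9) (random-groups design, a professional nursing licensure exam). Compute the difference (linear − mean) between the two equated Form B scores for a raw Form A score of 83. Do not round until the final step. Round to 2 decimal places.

Mean-equated: 83 + (79.8 − 77.2) = 85.60
Linear-equated: (6.9/7.8)(83 − 77.2) + 79.8 = 84.931
Difference = 84.931 − 85.60 = -0.67

-0.67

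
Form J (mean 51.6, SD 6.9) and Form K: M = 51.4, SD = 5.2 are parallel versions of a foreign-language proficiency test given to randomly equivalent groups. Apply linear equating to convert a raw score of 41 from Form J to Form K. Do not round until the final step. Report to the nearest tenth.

Linear equating: y = (SD_Y/SD_X)(x − M_X) + M_Y
y = (5.2/6.9)(41 − 51.6) + 51.4
y = 0.753623 × -10.6 + 51.4 = -7.9884 + 51.4 = 43.4

43.4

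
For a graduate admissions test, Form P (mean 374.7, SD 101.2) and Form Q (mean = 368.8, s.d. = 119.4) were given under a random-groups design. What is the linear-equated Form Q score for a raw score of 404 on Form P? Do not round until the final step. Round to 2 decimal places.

Linear equating: y = (SD_Y/SD_X)(x − M_X) + M_Y
y = (119.4/101.2)(404 − 374.7) + 368.8
y = 1.179842 × 29.3 + 368.8 = 34.5694 + 368.8 = 403.37

403.37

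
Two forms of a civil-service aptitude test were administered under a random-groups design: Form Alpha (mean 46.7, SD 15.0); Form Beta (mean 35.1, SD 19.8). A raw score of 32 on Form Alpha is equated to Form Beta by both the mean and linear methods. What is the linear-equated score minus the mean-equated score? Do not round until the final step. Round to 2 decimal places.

-4.70

Mean-equated: 32 + (35.1 − 46.7) = 20.40
Linear-equated: (19.8/15.0)(32 − 46.7) + 35.1 = 15.696
Difference = 15.696 − 20.40 = -4.70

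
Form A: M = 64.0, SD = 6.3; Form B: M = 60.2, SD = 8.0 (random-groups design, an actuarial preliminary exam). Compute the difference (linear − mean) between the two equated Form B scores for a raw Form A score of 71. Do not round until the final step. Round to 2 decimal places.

Mean-equated: 71 + (60.2 − 64.0) = 67.20
Linear-equated: (8.0/6.3)(71 − 64.0) + 60.2 = 69.089
Difference = 69.089 − 67.20 = 1.89

1.89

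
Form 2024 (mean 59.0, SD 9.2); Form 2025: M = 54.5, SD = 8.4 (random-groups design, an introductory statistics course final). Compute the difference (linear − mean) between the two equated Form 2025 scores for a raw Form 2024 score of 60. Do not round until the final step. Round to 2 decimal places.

-0.09

Mean-equated: 60 + (54.5 − 59.0) = 55.50
Linear-equated: (8.4/9.2)(60 − 59.0) + 54.5 = 55.413
Difference = 55.413 − 55.50 = -0.09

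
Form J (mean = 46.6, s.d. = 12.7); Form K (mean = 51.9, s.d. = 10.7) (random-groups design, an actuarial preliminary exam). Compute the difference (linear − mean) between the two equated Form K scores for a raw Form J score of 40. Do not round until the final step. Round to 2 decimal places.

Mean-equated: 40 + (51.9 − 46.6) = 45.30
Linear-equated: (10.7/12.7)(40 − 46.6) + 51.9 = 46.339
Difference = 46.339 − 45.30 = 1.04

1.04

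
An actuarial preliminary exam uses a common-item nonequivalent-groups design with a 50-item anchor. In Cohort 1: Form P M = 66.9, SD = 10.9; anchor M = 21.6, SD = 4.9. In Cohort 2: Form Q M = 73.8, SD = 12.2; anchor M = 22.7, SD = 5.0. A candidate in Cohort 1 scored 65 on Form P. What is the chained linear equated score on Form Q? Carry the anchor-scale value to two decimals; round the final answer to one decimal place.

69.0

Form P → anchor (Cohort 1): v = (4.9/10.9)(65 − 66.9) + 21.6 = 20.75
anchor → Form Q (Cohort 2): y = (12.2/5.0)(20.75 − 22.7) + 73.8 = 69.0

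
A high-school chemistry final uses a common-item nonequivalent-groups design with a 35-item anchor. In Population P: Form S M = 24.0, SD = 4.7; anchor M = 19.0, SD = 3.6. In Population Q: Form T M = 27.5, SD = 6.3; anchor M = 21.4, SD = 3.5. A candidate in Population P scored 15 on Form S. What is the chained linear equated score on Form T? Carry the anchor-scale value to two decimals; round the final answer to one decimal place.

Form S → anchor (Population P): v = (3.6/4.7)(15 − 24.0) + 19.0 = 12.11
anchor → Form T (Population Q): y = (6.3/3.5)(12.11 − 21.4) + 27.5 = 10.8

10.8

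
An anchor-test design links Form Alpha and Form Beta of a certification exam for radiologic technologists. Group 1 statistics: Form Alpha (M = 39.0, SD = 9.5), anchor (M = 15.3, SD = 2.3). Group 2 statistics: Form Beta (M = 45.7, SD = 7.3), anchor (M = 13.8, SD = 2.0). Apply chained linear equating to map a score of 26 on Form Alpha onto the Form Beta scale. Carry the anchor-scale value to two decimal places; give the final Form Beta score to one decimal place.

39.7

Form Alpha → anchor (Group 1): v = (2.3/9.5)(26 − 39.0) + 15.3 = 12.15
anchor → Form Beta (Group 2): y = (7.3/2.0)(12.15 − 13.8) + 45.7 = 39.7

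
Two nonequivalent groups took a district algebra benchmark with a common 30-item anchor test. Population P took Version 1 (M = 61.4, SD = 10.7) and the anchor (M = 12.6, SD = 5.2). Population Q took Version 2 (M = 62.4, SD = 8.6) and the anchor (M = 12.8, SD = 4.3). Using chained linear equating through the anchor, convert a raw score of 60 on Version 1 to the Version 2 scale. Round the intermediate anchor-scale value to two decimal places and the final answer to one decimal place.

Version 1 → anchor (Population P): v = (5.2/10.7)(60 − 61.4) + 12.6 = 11.92
anchor → Version 2 (Population Q): y = (8.6/4.3)(11.92 − 12.8) + 62.4 = 60.6

60.6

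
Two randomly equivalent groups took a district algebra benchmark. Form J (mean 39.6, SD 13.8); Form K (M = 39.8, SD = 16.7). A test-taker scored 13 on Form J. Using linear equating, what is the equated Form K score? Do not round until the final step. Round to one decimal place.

7.6

Linear equating: y = (SD_Y/SD_X)(x − M_X) + M_Y
y = (16.7/13.8)(13 − 39.6) + 39.8
y = 1.210145 × -26.6 + 39.8 = -32.1899 + 39.8 = 7.6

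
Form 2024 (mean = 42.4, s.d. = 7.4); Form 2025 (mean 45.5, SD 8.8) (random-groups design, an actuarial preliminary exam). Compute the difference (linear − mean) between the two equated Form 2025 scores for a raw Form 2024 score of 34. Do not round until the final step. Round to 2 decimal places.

Mean-equated: 34 + (45.5 − 42.4) = 37.10
Linear-equated: (8.8/7.4)(34 − 42.4) + 45.5 = 35.511
Difference = 35.511 − 37.10 = -1.59

-1.59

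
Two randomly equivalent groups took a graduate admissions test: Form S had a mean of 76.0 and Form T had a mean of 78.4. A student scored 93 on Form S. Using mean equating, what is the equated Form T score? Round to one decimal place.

95.4

Mean equating: y = x + (M_Y − M_X) = 93 + (78.4 − 76.0) = 95.4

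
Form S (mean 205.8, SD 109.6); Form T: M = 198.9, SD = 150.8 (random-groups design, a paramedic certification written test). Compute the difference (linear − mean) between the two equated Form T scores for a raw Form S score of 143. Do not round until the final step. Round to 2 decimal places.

Mean-equated: 143 + (198.9 − 205.8) = 136.10
Linear-equated: (150.8/109.6)(143 − 205.8) + 198.9 = 112.493
Difference = 112.493 − 136.10 = -23.61

-23.61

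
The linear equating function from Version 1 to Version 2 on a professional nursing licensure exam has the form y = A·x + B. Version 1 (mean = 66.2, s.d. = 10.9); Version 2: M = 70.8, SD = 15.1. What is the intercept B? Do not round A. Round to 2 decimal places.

A = SD_Y / SD_X = 15.1 / 10.9 = 1.385321
B = M_Y − A·M_X = 70.8 − 1.385321 × 66.2 = -20.91

-20.91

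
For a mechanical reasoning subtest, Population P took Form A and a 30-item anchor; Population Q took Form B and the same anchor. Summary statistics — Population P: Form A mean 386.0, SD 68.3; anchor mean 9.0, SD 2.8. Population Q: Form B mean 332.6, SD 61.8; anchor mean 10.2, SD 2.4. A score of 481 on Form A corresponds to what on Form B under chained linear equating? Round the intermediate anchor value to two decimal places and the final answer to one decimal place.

Form A → anchor (Population P): v = (2.8/68.3)(481 − 386.0) + 9.0 = 12.89
anchor → Form B (Population Q): y = (61.8/2.4)(12.89 − 10.2) + 332.6 = 401.9

401.9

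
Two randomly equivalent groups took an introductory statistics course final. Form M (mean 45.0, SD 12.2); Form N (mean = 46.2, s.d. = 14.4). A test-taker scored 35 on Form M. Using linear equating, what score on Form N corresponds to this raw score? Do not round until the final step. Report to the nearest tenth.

34.4

Linear equating: y = (SD_Y/SD_X)(x − M_X) + M_Y
y = (14.4/12.2)(35 − 45.0) + 46.2
y = 1.180328 × -10.0 + 46.2 = -11.8033 + 46.2 = 34.4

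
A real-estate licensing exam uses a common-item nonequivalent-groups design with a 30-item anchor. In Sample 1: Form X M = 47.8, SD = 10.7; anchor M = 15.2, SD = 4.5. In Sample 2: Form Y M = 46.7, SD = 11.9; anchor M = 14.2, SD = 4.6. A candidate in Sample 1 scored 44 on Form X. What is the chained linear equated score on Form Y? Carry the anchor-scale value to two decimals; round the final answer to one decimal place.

45.1

Form X → anchor (Sample 1): v = (4.5/10.7)(44 − 47.8) + 15.2 = 13.60
anchor → Form Y (Sample 2): y = (11.9/4.6)(13.60 − 14.2) + 46.7 = 45.1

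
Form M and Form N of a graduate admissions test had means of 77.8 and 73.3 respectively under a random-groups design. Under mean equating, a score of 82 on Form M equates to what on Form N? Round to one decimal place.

Mean equating: y = x + (M_Y − M_X) = 82 + (73.3 − 77.8) = 77.5

77.5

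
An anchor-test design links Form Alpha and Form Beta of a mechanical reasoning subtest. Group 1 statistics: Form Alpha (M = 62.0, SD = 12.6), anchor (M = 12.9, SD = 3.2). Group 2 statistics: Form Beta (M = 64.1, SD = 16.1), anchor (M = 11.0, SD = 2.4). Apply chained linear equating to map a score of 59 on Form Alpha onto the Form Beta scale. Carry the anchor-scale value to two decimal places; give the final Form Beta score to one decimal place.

71.7

Form Alpha → anchor (Group 1): v = (3.2/12.6)(59 − 62.0) + 12.9 = 12.14
anchor → Form Beta (Group 2): y = (16.1/2.4)(12.14 − 11.0) + 64.1 = 71.7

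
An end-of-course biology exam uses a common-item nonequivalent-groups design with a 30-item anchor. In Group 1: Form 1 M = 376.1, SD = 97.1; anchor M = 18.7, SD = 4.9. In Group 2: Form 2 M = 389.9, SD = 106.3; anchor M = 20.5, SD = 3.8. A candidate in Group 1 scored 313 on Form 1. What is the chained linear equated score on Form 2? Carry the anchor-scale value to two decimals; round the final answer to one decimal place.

Form 1 → anchor (Group 1): v = (4.9/97.1)(313 − 376.1) + 18.7 = 15.52
anchor → Form 2 (Group 2): y = (106.3/3.8)(15.52 − 20.5) + 389.9 = 250.6

250.6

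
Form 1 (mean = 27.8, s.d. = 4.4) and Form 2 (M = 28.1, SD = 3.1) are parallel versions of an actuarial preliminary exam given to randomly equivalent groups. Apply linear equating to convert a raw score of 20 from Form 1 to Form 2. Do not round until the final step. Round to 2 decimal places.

22.60

Linear equating: y = (SD_Y/SD_X)(x − M_X) + M_Y
y = (3.1/4.4)(20 − 27.8) + 28.1
y = 0.704545 × -7.8 + 28.1 = -5.4955 + 28.1 = 22.60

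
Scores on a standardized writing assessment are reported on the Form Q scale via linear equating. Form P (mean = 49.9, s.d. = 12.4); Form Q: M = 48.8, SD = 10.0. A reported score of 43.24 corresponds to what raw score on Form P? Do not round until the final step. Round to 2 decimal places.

Invert y = (SD_Y/SD_X)(x − M_X) + M_Y:
x = (SD_X/SD_Y)(y − M_Y) + M_X = (12.4/10.0)(43.24 − 48.8) + 49.9
x = 1.240000 × -5.560 + 49.9 = 43.01

43.01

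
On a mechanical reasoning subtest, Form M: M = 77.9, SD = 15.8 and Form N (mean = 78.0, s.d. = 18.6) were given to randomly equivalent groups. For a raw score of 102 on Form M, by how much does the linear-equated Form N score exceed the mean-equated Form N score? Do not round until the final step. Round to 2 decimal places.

4.27

Mean-equated: 102 + (78.0 − 77.9) = 102.10
Linear-equated: (18.6/15.8)(102 − 77.9) + 78.0 = 106.371
Difference = 106.371 − 102.10 = 4.27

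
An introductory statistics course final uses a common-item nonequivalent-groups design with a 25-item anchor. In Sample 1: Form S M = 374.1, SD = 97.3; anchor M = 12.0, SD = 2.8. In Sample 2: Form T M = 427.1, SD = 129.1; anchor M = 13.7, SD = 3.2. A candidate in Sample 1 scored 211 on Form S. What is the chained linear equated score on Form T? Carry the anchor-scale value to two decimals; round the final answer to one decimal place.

Form S → anchor (Sample 1): v = (2.8/97.3)(211 − 374.1) + 12.0 = 7.31
anchor → Form T (Sample 2): y = (129.1/3.2)(7.31 − 13.7) + 427.1 = 169.3

169.3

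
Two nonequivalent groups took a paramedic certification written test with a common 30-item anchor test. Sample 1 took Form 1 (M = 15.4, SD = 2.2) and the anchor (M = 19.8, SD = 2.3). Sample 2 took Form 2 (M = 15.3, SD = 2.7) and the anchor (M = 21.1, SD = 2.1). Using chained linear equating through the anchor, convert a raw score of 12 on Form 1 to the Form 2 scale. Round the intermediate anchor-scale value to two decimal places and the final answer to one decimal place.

9.1

Form 1 → anchor (Sample 1): v = (2.3/2.2)(12 − 15.4) + 19.8 = 16.25
anchor → Form 2 (Sample 2): y = (2.7/2.1)(16.25 − 21.1) + 15.3 = 9.1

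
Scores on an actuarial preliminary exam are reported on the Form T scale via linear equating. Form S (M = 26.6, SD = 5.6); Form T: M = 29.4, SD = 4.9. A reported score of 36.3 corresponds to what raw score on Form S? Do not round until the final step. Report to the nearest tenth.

Invert y = (SD_Y/SD_X)(x − M_X) + M_Y:
x = (SD_X/SD_Y)(y − M_Y) + M_X = (5.6/4.9)(36.3 − 29.4) + 26.6
x = 1.142857 × 6.900 + 26.6 = 34.5

34.5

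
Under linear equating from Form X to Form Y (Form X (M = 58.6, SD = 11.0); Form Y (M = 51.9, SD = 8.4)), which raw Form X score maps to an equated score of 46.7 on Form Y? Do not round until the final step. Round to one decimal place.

51.8

Invert y = (SD_Y/SD_X)(x − M_X) + M_Y:
x = (SD_X/SD_Y)(y − M_Y) + M_X = (11.0/8.4)(46.7 − 51.9) + 58.6
x = 1.309524 × -5.200 + 58.6 = 51.8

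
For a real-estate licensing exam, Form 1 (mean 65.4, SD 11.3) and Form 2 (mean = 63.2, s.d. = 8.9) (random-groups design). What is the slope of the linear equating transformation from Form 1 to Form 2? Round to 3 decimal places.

0.788

A = SD_Y / SD_X = 8.9 / 11.3 = 0.788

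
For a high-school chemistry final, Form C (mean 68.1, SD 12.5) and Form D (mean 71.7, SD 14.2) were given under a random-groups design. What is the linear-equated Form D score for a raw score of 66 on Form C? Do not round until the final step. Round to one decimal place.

69.3

Linear equating: y = (SD_Y/SD_X)(x − M_X) + M_Y
y = (14.2/12.5)(66 − 68.1) + 71.7
y = 1.136000 × -2.1 + 71.7 = -2.3856 + 71.7 = 69.3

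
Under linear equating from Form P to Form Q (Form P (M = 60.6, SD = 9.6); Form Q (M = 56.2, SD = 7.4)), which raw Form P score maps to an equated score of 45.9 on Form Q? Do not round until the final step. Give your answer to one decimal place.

Invert y = (SD_Y/SD_X)(x − M_X) + M_Y:
x = (SD_X/SD_Y)(y − M_Y) + M_X = (9.6/7.4)(45.9 − 56.2) + 60.6
x = 1.297297 × -10.300 + 60.6 = 47.2

47.2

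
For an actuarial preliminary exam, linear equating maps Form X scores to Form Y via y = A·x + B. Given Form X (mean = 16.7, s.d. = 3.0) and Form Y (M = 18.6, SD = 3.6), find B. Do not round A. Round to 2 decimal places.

-1.44

A = SD_Y / SD_X = 3.6 / 3.0 = 1.200000
B = M_Y − A·M_X = 18.6 − 1.200000 × 16.7 = -1.44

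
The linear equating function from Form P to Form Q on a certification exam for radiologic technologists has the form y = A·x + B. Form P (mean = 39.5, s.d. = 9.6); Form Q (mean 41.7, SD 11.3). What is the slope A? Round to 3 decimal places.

1.177

A = SD_Y / SD_X = 11.3 / 9.6 = 1.177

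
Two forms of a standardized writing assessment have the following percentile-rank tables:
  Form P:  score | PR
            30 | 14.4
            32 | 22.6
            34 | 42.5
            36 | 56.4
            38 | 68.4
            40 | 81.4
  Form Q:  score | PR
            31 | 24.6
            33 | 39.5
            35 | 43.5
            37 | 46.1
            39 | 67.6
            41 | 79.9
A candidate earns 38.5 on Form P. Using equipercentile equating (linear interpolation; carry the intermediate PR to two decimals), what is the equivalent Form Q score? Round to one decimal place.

PR of 38.5 on Form P: 68.4 + (38.5 − 38)/(40 − 38) × (81.4 − 68.4) = 71.65
On Form Q, PR 71.65 falls between score 39 (PR 67.6) and 41 (PR 79.9).
Interpolate: 39 + (71.65 − 67.6)/(79.9 − 67.6) × (41 − 39) = 39.7

39.7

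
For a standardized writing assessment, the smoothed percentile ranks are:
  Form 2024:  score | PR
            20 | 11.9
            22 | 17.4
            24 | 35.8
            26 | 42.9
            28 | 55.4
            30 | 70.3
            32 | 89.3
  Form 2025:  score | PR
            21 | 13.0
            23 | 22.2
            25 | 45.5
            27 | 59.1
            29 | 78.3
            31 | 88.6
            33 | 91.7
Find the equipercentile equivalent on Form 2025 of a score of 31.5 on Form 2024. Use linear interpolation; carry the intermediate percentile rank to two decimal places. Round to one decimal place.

30.2

PR of 31.5 on Form 2024: 70.3 + (31.5 − 30)/(32 − 30) × (89.3 − 70.3) = 84.55
On Form 2025, PR 84.55 falls between score 29 (PR 78.3) and 31 (PR 88.6).
Interpolate: 29 + (84.55 − 78.3)/(88.6 − 78.3) × (31 − 29) = 30.2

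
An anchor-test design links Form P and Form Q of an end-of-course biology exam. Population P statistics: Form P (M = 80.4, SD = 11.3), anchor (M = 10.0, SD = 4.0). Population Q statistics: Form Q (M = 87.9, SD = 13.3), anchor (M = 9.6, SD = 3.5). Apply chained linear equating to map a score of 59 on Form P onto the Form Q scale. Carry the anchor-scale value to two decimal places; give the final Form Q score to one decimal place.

Form P → anchor (Population P): v = (4.0/11.3)(59 − 80.4) + 10.0 = 2.42
anchor → Form Q (Population Q): y = (13.3/3.5)(2.42 − 9.6) + 87.9 = 60.6

60.6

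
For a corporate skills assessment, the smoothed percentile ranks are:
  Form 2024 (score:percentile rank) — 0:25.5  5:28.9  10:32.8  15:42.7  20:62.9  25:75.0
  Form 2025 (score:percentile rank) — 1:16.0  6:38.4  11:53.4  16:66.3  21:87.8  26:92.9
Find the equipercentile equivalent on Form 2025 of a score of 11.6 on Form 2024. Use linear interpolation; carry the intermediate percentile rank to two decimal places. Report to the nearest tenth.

5.5

PR of 11.6 on Form 2024: 32.8 + (11.6 − 10)/(15 − 10) × (42.7 − 32.8) = 35.97
On Form 2025, PR 35.97 falls between score 1 (PR 16.0) and 6 (PR 38.4).
Interpolate: 1 + (35.97 − 16.0)/(38.4 − 16.0) × (6 − 1) = 5.5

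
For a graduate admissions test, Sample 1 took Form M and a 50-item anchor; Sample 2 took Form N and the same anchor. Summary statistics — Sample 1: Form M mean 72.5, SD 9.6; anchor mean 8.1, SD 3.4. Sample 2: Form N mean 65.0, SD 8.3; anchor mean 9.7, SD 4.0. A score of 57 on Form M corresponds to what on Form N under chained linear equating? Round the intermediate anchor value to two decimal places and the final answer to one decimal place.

50.3

Form M → anchor (Sample 1): v = (3.4/9.6)(57 − 72.5) + 8.1 = 2.61
anchor → Form N (Sample 2): y = (8.3/4.0)(2.61 − 9.7) + 65.0 = 50.3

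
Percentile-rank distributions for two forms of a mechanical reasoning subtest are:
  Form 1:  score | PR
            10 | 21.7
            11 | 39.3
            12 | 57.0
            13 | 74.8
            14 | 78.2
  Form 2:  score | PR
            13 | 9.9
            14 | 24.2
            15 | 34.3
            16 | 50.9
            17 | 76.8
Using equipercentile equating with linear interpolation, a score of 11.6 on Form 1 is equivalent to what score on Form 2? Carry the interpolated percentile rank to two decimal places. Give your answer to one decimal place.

15.9

PR of 11.6 on Form 1: 39.3 + (11.6 − 11)/(12 − 11) × (57.0 − 39.3) = 49.92
On Form 2, PR 49.92 falls between score 15 (PR 34.3) and 16 (PR 50.9).
Interpolate: 15 + (49.92 − 34.3)/(50.9 − 34.3) × (16 − 15) = 15.9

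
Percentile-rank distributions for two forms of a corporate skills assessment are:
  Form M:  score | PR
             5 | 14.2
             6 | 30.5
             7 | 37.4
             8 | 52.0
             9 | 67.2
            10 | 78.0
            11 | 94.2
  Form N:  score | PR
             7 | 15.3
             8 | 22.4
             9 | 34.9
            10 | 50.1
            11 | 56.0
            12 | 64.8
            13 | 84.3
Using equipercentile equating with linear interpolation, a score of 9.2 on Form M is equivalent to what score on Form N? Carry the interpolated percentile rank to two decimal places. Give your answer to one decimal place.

PR of 9.2 on Form M: 67.2 + (9.2 − 9)/(10 − 9) × (78.0 − 67.2) = 69.36
On Form N, PR 69.36 falls between score 12 (PR 64.8) and 13 (PR 84.3).
Interpolate: 12 + (69.36 − 64.8)/(84.3 − 64.8) × (13 − 12) = 12.2

12.2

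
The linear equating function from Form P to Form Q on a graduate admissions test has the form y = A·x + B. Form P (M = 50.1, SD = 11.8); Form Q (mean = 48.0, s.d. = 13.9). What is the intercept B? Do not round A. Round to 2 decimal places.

A = SD_Y / SD_X = 13.9 / 11.8 = 1.177966
B = M_Y − A·M_X = 48.0 − 1.177966 × 50.1 = -11.02

-11.02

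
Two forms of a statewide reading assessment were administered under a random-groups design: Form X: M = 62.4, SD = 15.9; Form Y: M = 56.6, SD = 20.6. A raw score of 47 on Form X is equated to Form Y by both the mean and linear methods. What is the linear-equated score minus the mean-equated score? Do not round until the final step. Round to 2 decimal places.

-4.55

Mean-equated: 47 + (56.6 − 62.4) = 41.20
Linear-equated: (20.6/15.9)(47 − 62.4) + 56.6 = 36.648
Difference = 36.648 − 41.20 = -4.55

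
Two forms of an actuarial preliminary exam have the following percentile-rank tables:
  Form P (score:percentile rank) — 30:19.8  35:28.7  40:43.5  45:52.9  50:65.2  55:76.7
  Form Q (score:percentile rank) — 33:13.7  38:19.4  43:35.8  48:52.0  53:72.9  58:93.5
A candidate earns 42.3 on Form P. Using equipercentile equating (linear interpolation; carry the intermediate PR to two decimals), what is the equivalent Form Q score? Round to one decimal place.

PR of 42.3 on Form P: 43.5 + (42.3 − 40)/(45 − 40) × (52.9 − 43.5) = 47.82
On Form Q, PR 47.82 falls between score 43 (PR 35.8) and 48 (PR 52.0).
Interpolate: 43 + (47.82 − 35.8)/(52.0 − 35.8) × (48 − 43) = 46.7

46.7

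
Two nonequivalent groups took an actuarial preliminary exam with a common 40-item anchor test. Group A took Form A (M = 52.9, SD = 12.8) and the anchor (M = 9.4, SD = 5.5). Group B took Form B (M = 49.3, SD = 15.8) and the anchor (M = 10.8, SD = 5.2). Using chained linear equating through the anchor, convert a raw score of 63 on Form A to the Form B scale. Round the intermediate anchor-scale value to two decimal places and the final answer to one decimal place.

Form A → anchor (Group A): v = (5.5/12.8)(63 − 52.9) + 9.4 = 13.74
anchor → Form B (Group B): y = (15.8/5.2)(13.74 − 10.8) + 49.3 = 58.2

58.2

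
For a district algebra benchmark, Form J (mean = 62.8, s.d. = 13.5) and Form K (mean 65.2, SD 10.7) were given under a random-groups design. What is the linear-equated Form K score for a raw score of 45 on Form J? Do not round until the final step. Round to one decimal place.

Linear equating: y = (SD_Y/SD_X)(x − M_X) + M_Y
y = (10.7/13.5)(45 − 62.8) + 65.2
y = 0.792593 × -17.8 + 65.2 = -14.1081 + 65.2 = 51.1

51.1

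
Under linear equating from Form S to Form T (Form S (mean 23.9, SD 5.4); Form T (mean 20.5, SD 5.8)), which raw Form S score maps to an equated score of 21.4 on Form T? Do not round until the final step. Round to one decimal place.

Invert y = (SD_Y/SD_X)(x − M_X) + M_Y:
x = (SD_X/SD_Y)(y − M_Y) + M_X = (5.4/5.8)(21.4 − 20.5) + 23.9
x = 0.931034 × 0.900 + 23.9 = 24.7

24.7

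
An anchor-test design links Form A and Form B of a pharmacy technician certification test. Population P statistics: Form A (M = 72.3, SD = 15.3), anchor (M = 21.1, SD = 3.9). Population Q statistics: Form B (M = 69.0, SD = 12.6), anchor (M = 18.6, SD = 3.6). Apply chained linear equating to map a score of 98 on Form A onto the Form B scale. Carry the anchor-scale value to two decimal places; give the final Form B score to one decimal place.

Form A → anchor (Population P): v = (3.9/15.3)(98 − 72.3) + 21.1 = 27.65
anchor → Form B (Population Q): y = (12.6/3.6)(27.65 − 18.6) + 69.0 = 100.7

100.7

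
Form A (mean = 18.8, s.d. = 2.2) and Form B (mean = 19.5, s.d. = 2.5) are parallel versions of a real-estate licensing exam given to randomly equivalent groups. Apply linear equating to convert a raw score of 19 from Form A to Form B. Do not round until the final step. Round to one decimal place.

19.7

Linear equating: y = (SD_Y/SD_X)(x − M_X) + M_Y
y = (2.5/2.2)(19 − 18.8) + 19.5
y = 1.136364 × 0.2 + 19.5 = 0.2273 + 19.5 = 19.7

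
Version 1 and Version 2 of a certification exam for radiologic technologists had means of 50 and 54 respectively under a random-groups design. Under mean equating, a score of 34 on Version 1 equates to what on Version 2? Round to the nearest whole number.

38

Mean equating: y = x + (M_Y − M_X) = 34 + (54 − 50) = 38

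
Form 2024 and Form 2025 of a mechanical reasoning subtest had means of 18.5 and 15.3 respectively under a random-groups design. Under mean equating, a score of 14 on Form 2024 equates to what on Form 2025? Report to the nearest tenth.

10.8

Mean equating: y = x + (M_Y − M_X) = 14 + (15.3 − 18.5) = 10.8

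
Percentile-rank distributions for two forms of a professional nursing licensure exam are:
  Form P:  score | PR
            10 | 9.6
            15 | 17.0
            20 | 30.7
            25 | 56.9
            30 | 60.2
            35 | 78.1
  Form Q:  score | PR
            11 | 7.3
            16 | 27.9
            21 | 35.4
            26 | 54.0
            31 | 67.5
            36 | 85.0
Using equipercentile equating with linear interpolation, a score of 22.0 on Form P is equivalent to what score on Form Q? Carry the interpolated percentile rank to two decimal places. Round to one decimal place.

22.6

PR of 22.0 on Form P: 30.7 + (22.0 − 20)/(25 − 20) × (56.9 − 30.7) = 41.18
On Form Q, PR 41.18 falls between score 21 (PR 35.4) and 26 (PR 54.0).
Interpolate: 21 + (41.18 − 35.4)/(54.0 − 35.4) × (26 − 21) = 22.6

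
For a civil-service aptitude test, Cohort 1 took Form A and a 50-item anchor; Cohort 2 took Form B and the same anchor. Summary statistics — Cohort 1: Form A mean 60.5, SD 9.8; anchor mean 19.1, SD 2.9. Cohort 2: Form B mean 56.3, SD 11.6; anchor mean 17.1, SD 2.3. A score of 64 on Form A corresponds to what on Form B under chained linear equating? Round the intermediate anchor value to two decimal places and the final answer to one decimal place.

71.6

Form A → anchor (Cohort 1): v = (2.9/9.8)(64 − 60.5) + 19.1 = 20.14
anchor → Form B (Cohort 2): y = (11.6/2.3)(20.14 − 17.1) + 56.3 = 71.6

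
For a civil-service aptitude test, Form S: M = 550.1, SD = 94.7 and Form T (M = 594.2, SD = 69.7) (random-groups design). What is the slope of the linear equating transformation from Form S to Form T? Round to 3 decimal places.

0.736

A = SD_Y / SD_X = 69.7 / 94.7 = 0.736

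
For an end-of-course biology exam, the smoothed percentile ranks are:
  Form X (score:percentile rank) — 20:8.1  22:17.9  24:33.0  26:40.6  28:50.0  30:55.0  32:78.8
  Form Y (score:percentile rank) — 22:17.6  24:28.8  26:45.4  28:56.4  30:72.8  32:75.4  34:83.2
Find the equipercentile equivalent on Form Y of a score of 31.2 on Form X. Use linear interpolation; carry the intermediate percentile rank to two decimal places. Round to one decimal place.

PR of 31.2 on Form X: 55.0 + (31.2 − 30)/(32 − 30) × (78.8 − 55.0) = 69.28
On Form Y, PR 69.28 falls between score 28 (PR 56.4) and 30 (PR 72.8).
Interpolate: 28 + (69.28 − 56.4)/(72.8 − 56.4) × (30 − 28) = 29.6

29.6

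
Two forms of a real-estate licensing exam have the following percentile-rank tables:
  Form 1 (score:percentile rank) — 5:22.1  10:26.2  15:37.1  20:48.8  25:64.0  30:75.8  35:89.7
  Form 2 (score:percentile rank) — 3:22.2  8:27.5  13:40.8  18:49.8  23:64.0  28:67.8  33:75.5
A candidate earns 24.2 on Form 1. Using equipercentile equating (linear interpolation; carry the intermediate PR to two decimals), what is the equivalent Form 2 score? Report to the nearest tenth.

22.1

PR of 24.2 on Form 1: 48.8 + (24.2 − 20)/(25 − 20) × (64.0 − 48.8) = 61.57
On Form 2, PR 61.57 falls between score 18 (PR 49.8) and 23 (PR 64.0).
Interpolate: 18 + (61.57 − 49.8)/(64.0 − 49.8) × (23 − 18) = 22.1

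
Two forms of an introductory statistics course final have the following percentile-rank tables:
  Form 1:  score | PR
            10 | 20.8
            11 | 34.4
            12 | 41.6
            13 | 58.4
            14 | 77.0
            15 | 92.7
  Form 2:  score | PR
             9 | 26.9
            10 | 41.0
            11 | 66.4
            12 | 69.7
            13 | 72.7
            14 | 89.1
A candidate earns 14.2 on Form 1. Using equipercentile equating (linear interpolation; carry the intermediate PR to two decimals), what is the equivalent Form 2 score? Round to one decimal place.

13.5

PR of 14.2 on Form 1: 77.0 + (14.2 − 14)/(15 − 14) × (92.7 − 77.0) = 80.14
On Form 2, PR 80.14 falls between score 13 (PR 72.7) and 14 (PR 89.1).
Interpolate: 13 + (80.14 − 72.7)/(89.1 − 72.7) × (14 − 13) = 13.5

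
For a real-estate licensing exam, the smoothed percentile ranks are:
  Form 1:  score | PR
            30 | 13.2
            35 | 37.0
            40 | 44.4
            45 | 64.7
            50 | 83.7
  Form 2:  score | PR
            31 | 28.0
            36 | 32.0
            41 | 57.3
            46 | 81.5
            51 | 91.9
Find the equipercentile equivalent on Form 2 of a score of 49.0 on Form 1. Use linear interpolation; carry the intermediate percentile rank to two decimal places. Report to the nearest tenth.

PR of 49.0 on Form 1: 64.7 + (49.0 − 45)/(50 − 45) × (83.7 − 64.7) = 79.90
On Form 2, PR 79.90 falls between score 41 (PR 57.3) and 46 (PR 81.5).
Interpolate: 41 + (79.90 − 57.3)/(81.5 − 57.3) × (46 − 41) = 45.7

45.7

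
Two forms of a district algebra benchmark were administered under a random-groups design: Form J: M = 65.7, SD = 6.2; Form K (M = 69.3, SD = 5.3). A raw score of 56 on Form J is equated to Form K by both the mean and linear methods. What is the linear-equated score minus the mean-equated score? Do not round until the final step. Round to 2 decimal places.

Mean-equated: 56 + (69.3 − 65.7) = 59.60
Linear-equated: (5.3/6.2)(56 − 65.7) + 69.3 = 61.008
Difference = 61.008 − 59.60 = 1.41

1.41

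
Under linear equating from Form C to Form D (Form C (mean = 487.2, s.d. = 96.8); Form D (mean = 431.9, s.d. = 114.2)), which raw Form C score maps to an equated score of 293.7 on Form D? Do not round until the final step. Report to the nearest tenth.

Invert y = (SD_Y/SD_X)(x − M_X) + M_Y:
x = (SD_X/SD_Y)(y − M_Y) + M_X = (96.8/114.2)(293.7 − 431.9) + 487.2
x = 0.847636 × -138.200 + 487.2 = 370.1

370.1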